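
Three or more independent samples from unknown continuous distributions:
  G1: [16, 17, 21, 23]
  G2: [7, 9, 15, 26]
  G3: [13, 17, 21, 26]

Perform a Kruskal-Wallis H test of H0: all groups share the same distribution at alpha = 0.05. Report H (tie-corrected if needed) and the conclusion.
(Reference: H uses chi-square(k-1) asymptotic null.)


Step 1: Combine all N = 12 observations and assign midranks.
sorted (value, group, rank): (7,G2,1), (9,G2,2), (13,G3,3), (15,G2,4), (16,G1,5), (17,G1,6.5), (17,G3,6.5), (21,G1,8.5), (21,G3,8.5), (23,G1,10), (26,G2,11.5), (26,G3,11.5)
Step 2: Sum ranks within each group.
R_1 = 30 (n_1 = 4)
R_2 = 18.5 (n_2 = 4)
R_3 = 29.5 (n_3 = 4)
Step 3: H = 12/(N(N+1)) * sum(R_i^2/n_i) - 3(N+1)
     = 12/(12*13) * (30^2/4 + 18.5^2/4 + 29.5^2/4) - 3*13
     = 0.076923 * 528.125 - 39
     = 1.625000.
Step 4: Ties present; correction factor C = 1 - 18/(12^3 - 12) = 0.989510. Corrected H = 1.625000 / 0.989510 = 1.642226.
Step 5: Under H0, H ~ chi^2(2); p-value = 0.439942.
Step 6: alpha = 0.05. fail to reject H0.

H = 1.6422, df = 2, p = 0.439942, fail to reject H0.


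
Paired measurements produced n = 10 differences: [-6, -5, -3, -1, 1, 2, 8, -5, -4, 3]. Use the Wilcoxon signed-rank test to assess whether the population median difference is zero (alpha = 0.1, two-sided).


Step 1: Drop any zero differences (none here) and take |d_i|.
|d| = [6, 5, 3, 1, 1, 2, 8, 5, 4, 3]
Step 2: Midrank |d_i| (ties get averaged ranks).
ranks: |6|->9, |5|->7.5, |3|->4.5, |1|->1.5, |1|->1.5, |2|->3, |8|->10, |5|->7.5, |4|->6, |3|->4.5
Step 3: Attach original signs; sum ranks with positive sign and with negative sign.
W+ = 1.5 + 3 + 10 + 4.5 = 19
W- = 9 + 7.5 + 4.5 + 1.5 + 7.5 + 6 = 36
(Check: W+ + W- = 55 should equal n(n+1)/2 = 55.)
Step 4: Test statistic W = min(W+, W-) = 19.
Step 5: Ties in |d|, so use the tie-corrected normal approximation.
        E[W] = n(n+1)/4 = 10*11/4 = 27.5.
        Tie groups: |d|=1 (t=2), |d|=3 (t=2), |d|=5 (t=2); sum(t^3 - t) = 18.
        Var[W] = n(n+1)(2n+1)/24 - sum(t^3-t)/48 = 2310/24 - 18/48 = 95.875.
        z = (W - E[W]) / sqrt(Var[W]) = (19 - 27.5) / 9.7916 = -0.8681.
        Two-sided p = 2*Phi(z) = 0.385343.
Step 6: alpha = 0.1. fail to reject H0.

W+ = 19, W- = 36, W = min = 19, p = 0.385343, fail to reject H0.


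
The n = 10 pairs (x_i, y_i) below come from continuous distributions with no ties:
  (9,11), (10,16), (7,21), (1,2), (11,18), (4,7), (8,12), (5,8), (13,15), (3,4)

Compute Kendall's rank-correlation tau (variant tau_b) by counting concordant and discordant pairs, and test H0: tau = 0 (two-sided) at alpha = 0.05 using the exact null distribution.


Step 1: Enumerate the 45 unordered pairs (i,j) with i<j and classify each by sign(x_j-x_i) * sign(y_j-y_i).
  (1,2):dx=+1,dy=+5->C; (1,3):dx=-2,dy=+10->D; (1,4):dx=-8,dy=-9->C; (1,5):dx=+2,dy=+7->C
  (1,6):dx=-5,dy=-4->C; (1,7):dx=-1,dy=+1->D; (1,8):dx=-4,dy=-3->C; (1,9):dx=+4,dy=+4->C
  (1,10):dx=-6,dy=-7->C; (2,3):dx=-3,dy=+5->D; (2,4):dx=-9,dy=-14->C; (2,5):dx=+1,dy=+2->C
  (2,6):dx=-6,dy=-9->C; (2,7):dx=-2,dy=-4->C; (2,8):dx=-5,dy=-8->C; (2,9):dx=+3,dy=-1->D
  (2,10):dx=-7,dy=-12->C; (3,4):dx=-6,dy=-19->C; (3,5):dx=+4,dy=-3->D; (3,6):dx=-3,dy=-14->C
  (3,7):dx=+1,dy=-9->D; (3,8):dx=-2,dy=-13->C; (3,9):dx=+6,dy=-6->D; (3,10):dx=-4,dy=-17->C
  (4,5):dx=+10,dy=+16->C; (4,6):dx=+3,dy=+5->C; (4,7):dx=+7,dy=+10->C; (4,8):dx=+4,dy=+6->C
  (4,9):dx=+12,dy=+13->C; (4,10):dx=+2,dy=+2->C; (5,6):dx=-7,dy=-11->C; (5,7):dx=-3,dy=-6->C
  (5,8):dx=-6,dy=-10->C; (5,9):dx=+2,dy=-3->D; (5,10):dx=-8,dy=-14->C; (6,7):dx=+4,dy=+5->C
  (6,8):dx=+1,dy=+1->C; (6,9):dx=+9,dy=+8->C; (6,10):dx=-1,dy=-3->C; (7,8):dx=-3,dy=-4->C
  (7,9):dx=+5,dy=+3->C; (7,10):dx=-5,dy=-8->C; (8,9):dx=+8,dy=+7->C; (8,10):dx=-2,dy=-4->C
  (9,10):dx=-10,dy=-11->C
Step 2: C = 37, D = 8, total pairs = 45.
Step 3: tau = (C - D)/(n(n-1)/2) = (37 - 8)/45 = 0.644444.
Step 4: Exact two-sided p-value (enumerate n! = 3628800 permutations of y under H0): p = 0.009148.
Step 5: alpha = 0.05. reject H0.

tau_b = 0.6444 (C=37, D=8), p = 0.009148, reject H0.


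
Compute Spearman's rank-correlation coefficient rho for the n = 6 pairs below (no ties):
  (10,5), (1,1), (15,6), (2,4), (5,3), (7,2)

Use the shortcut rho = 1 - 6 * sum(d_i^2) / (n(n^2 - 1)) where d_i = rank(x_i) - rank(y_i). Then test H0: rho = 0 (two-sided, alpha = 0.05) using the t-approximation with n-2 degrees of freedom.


Step 1: Rank x and y separately (midranks; no ties here).
rank(x): 10->5, 1->1, 15->6, 2->2, 5->3, 7->4
rank(y): 5->5, 1->1, 6->6, 4->4, 3->3, 2->2
Step 2: d_i = R_x(i) - R_y(i); compute d_i^2.
  (5-5)^2=0, (1-1)^2=0, (6-6)^2=0, (2-4)^2=4, (3-3)^2=0, (4-2)^2=4
sum(d^2) = 8.
Step 3: rho = 1 - 6*8 / (6*(6^2 - 1)) = 1 - 48/210 = 0.771429.
Step 4: Under H0, t = rho * sqrt((n-2)/(1-rho^2)) = 2.4247 ~ t(4).
Step 5: Two-sided p-value from the t-distribution with 4 df = 0.072397.
Step 6: alpha = 0.05. fail to reject H0.

rho = 0.7714, p = 0.072397, fail to reject H0 at alpha = 0.05.


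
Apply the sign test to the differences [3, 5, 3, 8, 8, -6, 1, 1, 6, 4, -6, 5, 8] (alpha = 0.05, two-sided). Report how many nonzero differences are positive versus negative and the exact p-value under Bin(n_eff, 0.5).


Step 1: Discard zero differences. Original n = 13; n_eff = number of nonzero differences = 13.
Nonzero differences (with sign): +3, +5, +3, +8, +8, -6, +1, +1, +6, +4, -6, +5, +8
Step 2: Count signs: positive = 11, negative = 2.
Step 3: Under H0: P(positive) = 0.5, so the number of positives S ~ Bin(13, 0.5).
Step 4: Two-sided exact p-value = sum of Bin(13,0.5) probabilities at or below the observed probability = 0.022461.
Step 5: alpha = 0.05. reject H0.

n_eff = 13, pos = 11, neg = 2, p = 0.022461, reject H0.


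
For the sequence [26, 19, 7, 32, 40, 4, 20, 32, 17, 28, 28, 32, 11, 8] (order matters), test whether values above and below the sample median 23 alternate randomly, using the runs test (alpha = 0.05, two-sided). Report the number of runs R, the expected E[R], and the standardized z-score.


Step 1: Compute median = 23; label A = above, B = below.
Labels in order: ABBAABBABAAABB  (n_A = 7, n_B = 7)
Step 2: Count runs R = 8.
Step 3: Under H0 (random ordering), E[R] = 2*n_A*n_B/(n_A+n_B) + 1 = 2*7*7/14 + 1 = 8.0000.
        Var[R] = 2*n_A*n_B*(2*n_A*n_B - n_A - n_B) / ((n_A+n_B)^2 * (n_A+n_B-1)) = 8232/2548 = 3.2308.
        SD[R] = 1.7974.
Step 4: R = E[R], so z = 0 with no continuity correction.
Step 5: Two-sided p-value via normal approximation = 2*(1 - Phi(|z|)) = 1.000000.
Step 6: alpha = 0.05. fail to reject H0.

R = 8, z = 0.0000, p = 1.000000, fail to reject H0.


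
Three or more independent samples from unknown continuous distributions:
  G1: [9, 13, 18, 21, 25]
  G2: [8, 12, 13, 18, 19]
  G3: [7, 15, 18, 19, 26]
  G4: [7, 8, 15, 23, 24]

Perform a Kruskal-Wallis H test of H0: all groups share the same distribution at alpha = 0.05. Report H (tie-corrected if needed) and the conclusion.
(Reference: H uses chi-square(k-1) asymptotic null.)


Step 1: Combine all N = 20 observations and assign midranks.
sorted (value, group, rank): (7,G3,1.5), (7,G4,1.5), (8,G2,3.5), (8,G4,3.5), (9,G1,5), (12,G2,6), (13,G1,7.5), (13,G2,7.5), (15,G3,9.5), (15,G4,9.5), (18,G1,12), (18,G2,12), (18,G3,12), (19,G2,14.5), (19,G3,14.5), (21,G1,16), (23,G4,17), (24,G4,18), (25,G1,19), (26,G3,20)
Step 2: Sum ranks within each group.
R_1 = 59.5 (n_1 = 5)
R_2 = 43.5 (n_2 = 5)
R_3 = 57.5 (n_3 = 5)
R_4 = 49.5 (n_4 = 5)
Step 3: H = 12/(N(N+1)) * sum(R_i^2/n_i) - 3(N+1)
     = 12/(20*21) * (59.5^2/5 + 43.5^2/5 + 57.5^2/5 + 49.5^2/5) - 3*21
     = 0.028571 * 2237.8 - 63
     = 0.937143.
Step 4: Ties present; correction factor C = 1 - 54/(20^3 - 20) = 0.993233. Corrected H = 0.937143 / 0.993233 = 0.943528.
Step 5: Under H0, H ~ chi^2(3); p-value = 0.814913.
Step 6: alpha = 0.05. fail to reject H0.

H = 0.9435, df = 3, p = 0.814913, fail to reject H0.


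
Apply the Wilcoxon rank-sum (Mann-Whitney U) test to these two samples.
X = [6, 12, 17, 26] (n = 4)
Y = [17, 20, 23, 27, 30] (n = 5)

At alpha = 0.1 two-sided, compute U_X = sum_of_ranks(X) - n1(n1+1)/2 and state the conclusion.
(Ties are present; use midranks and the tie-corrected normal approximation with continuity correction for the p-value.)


Step 1: Combine and sort all 9 observations; assign midranks.
sorted (value, group): (6,X), (12,X), (17,X), (17,Y), (20,Y), (23,Y), (26,X), (27,Y), (30,Y)
ranks: 6->1, 12->2, 17->3.5, 17->3.5, 20->5, 23->6, 26->7, 27->8, 30->9
Step 2: Rank sum for X: R1 = 1 + 2 + 3.5 + 7 = 13.5.
Step 3: U_X = R1 - n1(n1+1)/2 = 13.5 - 4*5/2 = 13.5 - 10 = 3.5.
       U_Y = n1*n2 - U_X = 20 - 3.5 = 16.5.
Step 4: Ties are present, so use the tie-corrected normal approximation (with continuity correction) for the p-value.
Step 5: p-value = 0.139983; compare to alpha = 0.1. fail to reject H0.

U_X = 3.5, p = 0.139983, fail to reject H0 at alpha = 0.1.


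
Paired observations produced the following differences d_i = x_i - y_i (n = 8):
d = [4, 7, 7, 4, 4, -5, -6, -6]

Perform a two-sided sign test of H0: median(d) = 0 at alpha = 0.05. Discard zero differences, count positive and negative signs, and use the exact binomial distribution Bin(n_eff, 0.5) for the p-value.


Step 1: Discard zero differences. Original n = 8; n_eff = number of nonzero differences = 8.
Nonzero differences (with sign): +4, +7, +7, +4, +4, -5, -6, -6
Step 2: Count signs: positive = 5, negative = 3.
Step 3: Under H0: P(positive) = 0.5, so the number of positives S ~ Bin(8, 0.5).
Step 4: Two-sided exact p-value = sum of Bin(8,0.5) probabilities at or below the observed probability = 0.726562.
Step 5: alpha = 0.05. fail to reject H0.

n_eff = 8, pos = 5, neg = 3, p = 0.726562, fail to reject H0.


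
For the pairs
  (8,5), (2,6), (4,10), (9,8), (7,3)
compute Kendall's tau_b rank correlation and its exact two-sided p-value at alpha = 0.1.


Step 1: Enumerate the 10 unordered pairs (i,j) with i<j and classify each by sign(x_j-x_i) * sign(y_j-y_i).
  (1,2):dx=-6,dy=+1->D; (1,3):dx=-4,dy=+5->D; (1,4):dx=+1,dy=+3->C; (1,5):dx=-1,dy=-2->C
  (2,3):dx=+2,dy=+4->C; (2,4):dx=+7,dy=+2->C; (2,5):dx=+5,dy=-3->D; (3,4):dx=+5,dy=-2->D
  (3,5):dx=+3,dy=-7->D; (4,5):dx=-2,dy=-5->C
Step 2: C = 5, D = 5, total pairs = 10.
Step 3: tau = (C - D)/(n(n-1)/2) = (5 - 5)/10 = 0.000000.
Step 4: Exact two-sided p-value (enumerate n! = 120 permutations of y under H0): p = 1.000000.
Step 5: alpha = 0.1. fail to reject H0.

tau_b = 0.0000 (C=5, D=5), p = 1.000000, fail to reject H0.


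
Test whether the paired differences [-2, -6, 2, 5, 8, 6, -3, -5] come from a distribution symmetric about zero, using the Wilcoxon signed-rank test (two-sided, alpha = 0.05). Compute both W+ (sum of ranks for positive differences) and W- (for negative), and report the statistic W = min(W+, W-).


Step 1: Drop any zero differences (none here) and take |d_i|.
|d| = [2, 6, 2, 5, 8, 6, 3, 5]
Step 2: Midrank |d_i| (ties get averaged ranks).
ranks: |2|->1.5, |6|->6.5, |2|->1.5, |5|->4.5, |8|->8, |6|->6.5, |3|->3, |5|->4.5
Step 3: Attach original signs; sum ranks with positive sign and with negative sign.
W+ = 1.5 + 4.5 + 8 + 6.5 = 20.5
W- = 1.5 + 6.5 + 3 + 4.5 = 15.5
(Check: W+ + W- = 36 should equal n(n+1)/2 = 36.)
Step 4: Test statistic W = min(W+, W-) = 15.5.
Step 5: Ties in |d|, so use the tie-corrected normal approximation.
        E[W] = n(n+1)/4 = 8*9/4 = 18.
        Tie groups: |d|=2 (t=2), |d|=5 (t=2), |d|=6 (t=2); sum(t^3 - t) = 18.
        Var[W] = n(n+1)(2n+1)/24 - sum(t^3-t)/48 = 1224/24 - 18/48 = 50.625.
        z = (W - E[W]) / sqrt(Var[W]) = (15.5 - 18) / 7.1151 = -0.3514.
        Two-sided p = 2*Phi(z) = 0.725315.
Step 6: alpha = 0.05. fail to reject H0.

W+ = 20.5, W- = 15.5, W = min = 15.5, p = 0.725315, fail to reject H0.


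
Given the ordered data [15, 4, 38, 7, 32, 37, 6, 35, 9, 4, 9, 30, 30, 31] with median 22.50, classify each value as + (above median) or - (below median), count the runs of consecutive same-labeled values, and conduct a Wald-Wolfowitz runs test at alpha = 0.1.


Step 1: Compute median = 22.50; label A = above, B = below.
Labels in order: BBABAABABBBAAA  (n_A = 7, n_B = 7)
Step 2: Count runs R = 8.
Step 3: Under H0 (random ordering), E[R] = 2*n_A*n_B/(n_A+n_B) + 1 = 2*7*7/14 + 1 = 8.0000.
        Var[R] = 2*n_A*n_B*(2*n_A*n_B - n_A - n_B) / ((n_A+n_B)^2 * (n_A+n_B-1)) = 8232/2548 = 3.2308.
        SD[R] = 1.7974.
Step 4: R = E[R], so z = 0 with no continuity correction.
Step 5: Two-sided p-value via normal approximation = 2*(1 - Phi(|z|)) = 1.000000.
Step 6: alpha = 0.1. fail to reject H0.

R = 8, z = 0.0000, p = 1.000000, fail to reject H0.


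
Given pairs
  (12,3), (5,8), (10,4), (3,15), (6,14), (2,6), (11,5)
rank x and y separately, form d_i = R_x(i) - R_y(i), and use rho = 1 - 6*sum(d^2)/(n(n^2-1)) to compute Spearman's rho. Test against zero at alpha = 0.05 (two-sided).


Step 1: Rank x and y separately (midranks; no ties here).
rank(x): 12->7, 5->3, 10->5, 3->2, 6->4, 2->1, 11->6
rank(y): 3->1, 8->5, 4->2, 15->7, 14->6, 6->4, 5->3
Step 2: d_i = R_x(i) - R_y(i); compute d_i^2.
  (7-1)^2=36, (3-5)^2=4, (5-2)^2=9, (2-7)^2=25, (4-6)^2=4, (1-4)^2=9, (6-3)^2=9
sum(d^2) = 96.
Step 3: rho = 1 - 6*96 / (7*(7^2 - 1)) = 1 - 576/336 = -0.714286.
Step 4: Under H0, t = rho * sqrt((n-2)/(1-rho^2)) = -2.2822 ~ t(5).
Step 5: Two-sided p-value from the t-distribution with 5 df = 0.071344.
Step 6: alpha = 0.05. fail to reject H0.

rho = -0.7143, p = 0.071344, fail to reject H0 at alpha = 0.05.


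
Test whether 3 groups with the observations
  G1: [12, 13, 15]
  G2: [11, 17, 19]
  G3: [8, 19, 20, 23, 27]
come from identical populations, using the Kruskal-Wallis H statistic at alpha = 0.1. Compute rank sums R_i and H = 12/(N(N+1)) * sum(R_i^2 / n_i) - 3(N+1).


Step 1: Combine all N = 11 observations and assign midranks.
sorted (value, group, rank): (8,G3,1), (11,G2,2), (12,G1,3), (13,G1,4), (15,G1,5), (17,G2,6), (19,G2,7.5), (19,G3,7.5), (20,G3,9), (23,G3,10), (27,G3,11)
Step 2: Sum ranks within each group.
R_1 = 12 (n_1 = 3)
R_2 = 15.5 (n_2 = 3)
R_3 = 38.5 (n_3 = 5)
Step 3: H = 12/(N(N+1)) * sum(R_i^2/n_i) - 3(N+1)
     = 12/(11*12) * (12^2/3 + 15.5^2/3 + 38.5^2/5) - 3*12
     = 0.090909 * 424.533 - 36
     = 2.593939.
Step 4: Ties present; correction factor C = 1 - 6/(11^3 - 11) = 0.995455. Corrected H = 2.593939 / 0.995455 = 2.605784.
Step 5: Under H0, H ~ chi^2(2); p-value = 0.271745.
Step 6: alpha = 0.1. fail to reject H0.

H = 2.6058, df = 2, p = 0.271745, fail to reject H0.


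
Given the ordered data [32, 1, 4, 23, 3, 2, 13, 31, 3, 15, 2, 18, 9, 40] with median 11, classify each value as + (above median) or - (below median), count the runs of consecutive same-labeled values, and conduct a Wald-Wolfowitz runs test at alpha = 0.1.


Step 1: Compute median = 11; label A = above, B = below.
Labels in order: ABBABBAABABABA  (n_A = 7, n_B = 7)
Step 2: Count runs R = 11.
Step 3: Under H0 (random ordering), E[R] = 2*n_A*n_B/(n_A+n_B) + 1 = 2*7*7/14 + 1 = 8.0000.
        Var[R] = 2*n_A*n_B*(2*n_A*n_B - n_A - n_B) / ((n_A+n_B)^2 * (n_A+n_B-1)) = 8232/2548 = 3.2308.
        SD[R] = 1.7974.
Step 4: Continuity-corrected z = (R - 0.5 - E[R]) / SD[R] = (11 - 0.5 - 8.0000) / 1.7974 = 1.3909.
Step 5: Two-sided p-value via normal approximation = 2*(1 - Phi(|z|)) = 0.164264.
Step 6: alpha = 0.1. fail to reject H0.

R = 11, z = 1.3909, p = 0.164264, fail to reject H0.


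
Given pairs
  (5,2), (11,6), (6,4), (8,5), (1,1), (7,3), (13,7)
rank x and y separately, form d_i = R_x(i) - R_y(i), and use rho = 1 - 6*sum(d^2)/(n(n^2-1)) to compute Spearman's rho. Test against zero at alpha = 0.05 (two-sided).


Step 1: Rank x and y separately (midranks; no ties here).
rank(x): 5->2, 11->6, 6->3, 8->5, 1->1, 7->4, 13->7
rank(y): 2->2, 6->6, 4->4, 5->5, 1->1, 3->3, 7->7
Step 2: d_i = R_x(i) - R_y(i); compute d_i^2.
  (2-2)^2=0, (6-6)^2=0, (3-4)^2=1, (5-5)^2=0, (1-1)^2=0, (4-3)^2=1, (7-7)^2=0
sum(d^2) = 2.
Step 3: rho = 1 - 6*2 / (7*(7^2 - 1)) = 1 - 12/336 = 0.964286.
Step 4: Under H0, t = rho * sqrt((n-2)/(1-rho^2)) = 8.1408 ~ t(5).
Step 5: Two-sided p-value from the t-distribution with 5 df = 0.000454.
Step 6: alpha = 0.05. reject H0.

rho = 0.9643, p = 0.000454, reject H0 at alpha = 0.05.


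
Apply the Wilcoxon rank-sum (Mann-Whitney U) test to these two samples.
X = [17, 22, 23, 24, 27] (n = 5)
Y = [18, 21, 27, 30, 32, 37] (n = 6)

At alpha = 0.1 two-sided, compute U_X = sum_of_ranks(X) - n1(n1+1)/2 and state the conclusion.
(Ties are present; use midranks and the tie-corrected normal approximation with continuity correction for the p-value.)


Step 1: Combine and sort all 11 observations; assign midranks.
sorted (value, group): (17,X), (18,Y), (21,Y), (22,X), (23,X), (24,X), (27,X), (27,Y), (30,Y), (32,Y), (37,Y)
ranks: 17->1, 18->2, 21->3, 22->4, 23->5, 24->6, 27->7.5, 27->7.5, 30->9, 32->10, 37->11
Step 2: Rank sum for X: R1 = 1 + 4 + 5 + 6 + 7.5 = 23.5.
Step 3: U_X = R1 - n1(n1+1)/2 = 23.5 - 5*6/2 = 23.5 - 15 = 8.5.
       U_Y = n1*n2 - U_X = 30 - 8.5 = 21.5.
Step 4: Ties are present, so use the tie-corrected normal approximation (with continuity correction) for the p-value.
Step 5: p-value = 0.272229; compare to alpha = 0.1. fail to reject H0.

U_X = 8.5, p = 0.272229, fail to reject H0 at alpha = 0.1.


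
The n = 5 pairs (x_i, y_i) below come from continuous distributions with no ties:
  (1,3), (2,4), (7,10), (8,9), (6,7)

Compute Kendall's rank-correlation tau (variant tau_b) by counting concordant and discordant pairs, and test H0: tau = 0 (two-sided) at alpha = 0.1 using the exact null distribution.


Step 1: Enumerate the 10 unordered pairs (i,j) with i<j and classify each by sign(x_j-x_i) * sign(y_j-y_i).
  (1,2):dx=+1,dy=+1->C; (1,3):dx=+6,dy=+7->C; (1,4):dx=+7,dy=+6->C; (1,5):dx=+5,dy=+4->C
  (2,3):dx=+5,dy=+6->C; (2,4):dx=+6,dy=+5->C; (2,5):dx=+4,dy=+3->C; (3,4):dx=+1,dy=-1->D
  (3,5):dx=-1,dy=-3->C; (4,5):dx=-2,dy=-2->C
Step 2: C = 9, D = 1, total pairs = 10.
Step 3: tau = (C - D)/(n(n-1)/2) = (9 - 1)/10 = 0.800000.
Step 4: Exact two-sided p-value (enumerate n! = 120 permutations of y under H0): p = 0.083333.
Step 5: alpha = 0.1. reject H0.

tau_b = 0.8000 (C=9, D=1), p = 0.083333, reject H0.


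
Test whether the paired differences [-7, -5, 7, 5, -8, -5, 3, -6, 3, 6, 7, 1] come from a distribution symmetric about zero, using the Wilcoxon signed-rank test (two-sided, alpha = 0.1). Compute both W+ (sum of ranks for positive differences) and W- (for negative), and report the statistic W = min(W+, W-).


Step 1: Drop any zero differences (none here) and take |d_i|.
|d| = [7, 5, 7, 5, 8, 5, 3, 6, 3, 6, 7, 1]
Step 2: Midrank |d_i| (ties get averaged ranks).
ranks: |7|->10, |5|->5, |7|->10, |5|->5, |8|->12, |5|->5, |3|->2.5, |6|->7.5, |3|->2.5, |6|->7.5, |7|->10, |1|->1
Step 3: Attach original signs; sum ranks with positive sign and with negative sign.
W+ = 10 + 5 + 2.5 + 2.5 + 7.5 + 10 + 1 = 38.5
W- = 10 + 5 + 12 + 5 + 7.5 = 39.5
(Check: W+ + W- = 78 should equal n(n+1)/2 = 78.)
Step 4: Test statistic W = min(W+, W-) = 38.5.
Step 5: Ties in |d|, so use the tie-corrected normal approximation.
        E[W] = n(n+1)/4 = 12*13/4 = 39.
        Tie groups: |d|=3 (t=2), |d|=5 (t=3), |d|=6 (t=2), |d|=7 (t=3); sum(t^3 - t) = 60.
        Var[W] = n(n+1)(2n+1)/24 - sum(t^3-t)/48 = 3900/24 - 60/48 = 161.25.
        z = (W - E[W]) / sqrt(Var[W]) = (38.5 - 39) / 12.6984 = -0.0394.
        Two-sided p = 2*Phi(z) = 0.968591.
Step 6: alpha = 0.1. fail to reject H0.

W+ = 38.5, W- = 39.5, W = min = 38.5, p = 0.968591, fail to reject H0.


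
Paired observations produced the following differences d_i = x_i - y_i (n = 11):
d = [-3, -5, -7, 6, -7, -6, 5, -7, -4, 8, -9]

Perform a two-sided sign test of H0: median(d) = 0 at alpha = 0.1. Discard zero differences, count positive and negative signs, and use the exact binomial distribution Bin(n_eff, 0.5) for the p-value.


Step 1: Discard zero differences. Original n = 11; n_eff = number of nonzero differences = 11.
Nonzero differences (with sign): -3, -5, -7, +6, -7, -6, +5, -7, -4, +8, -9
Step 2: Count signs: positive = 3, negative = 8.
Step 3: Under H0: P(positive) = 0.5, so the number of positives S ~ Bin(11, 0.5).
Step 4: Two-sided exact p-value = sum of Bin(11,0.5) probabilities at or below the observed probability = 0.226562.
Step 5: alpha = 0.1. fail to reject H0.

n_eff = 11, pos = 3, neg = 8, p = 0.226562, fail to reject H0.


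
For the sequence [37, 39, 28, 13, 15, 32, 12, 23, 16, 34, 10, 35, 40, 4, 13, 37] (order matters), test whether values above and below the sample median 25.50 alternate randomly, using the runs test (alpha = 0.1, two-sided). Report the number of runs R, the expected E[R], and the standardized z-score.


Step 1: Compute median = 25.50; label A = above, B = below.
Labels in order: AAABBABBBABAABBA  (n_A = 8, n_B = 8)
Step 2: Count runs R = 9.
Step 3: Under H0 (random ordering), E[R] = 2*n_A*n_B/(n_A+n_B) + 1 = 2*8*8/16 + 1 = 9.0000.
        Var[R] = 2*n_A*n_B*(2*n_A*n_B - n_A - n_B) / ((n_A+n_B)^2 * (n_A+n_B-1)) = 14336/3840 = 3.7333.
        SD[R] = 1.9322.
Step 4: R = E[R], so z = 0 with no continuity correction.
Step 5: Two-sided p-value via normal approximation = 2*(1 - Phi(|z|)) = 1.000000.
Step 6: alpha = 0.1. fail to reject H0.

R = 9, z = 0.0000, p = 1.000000, fail to reject H0.


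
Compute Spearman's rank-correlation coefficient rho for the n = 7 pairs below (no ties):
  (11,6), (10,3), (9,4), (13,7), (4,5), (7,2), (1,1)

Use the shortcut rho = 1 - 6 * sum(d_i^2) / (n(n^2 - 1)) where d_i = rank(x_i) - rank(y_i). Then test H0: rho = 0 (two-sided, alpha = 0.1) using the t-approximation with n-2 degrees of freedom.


Step 1: Rank x and y separately (midranks; no ties here).
rank(x): 11->6, 10->5, 9->4, 13->7, 4->2, 7->3, 1->1
rank(y): 6->6, 3->3, 4->4, 7->7, 5->5, 2->2, 1->1
Step 2: d_i = R_x(i) - R_y(i); compute d_i^2.
  (6-6)^2=0, (5-3)^2=4, (4-4)^2=0, (7-7)^2=0, (2-5)^2=9, (3-2)^2=1, (1-1)^2=0
sum(d^2) = 14.
Step 3: rho = 1 - 6*14 / (7*(7^2 - 1)) = 1 - 84/336 = 0.750000.
Step 4: Under H0, t = rho * sqrt((n-2)/(1-rho^2)) = 2.5355 ~ t(5).
Step 5: Two-sided p-value from the t-distribution with 5 df = 0.052181.
Step 6: alpha = 0.1. reject H0.

rho = 0.7500, p = 0.052181, reject H0 at alpha = 0.1.


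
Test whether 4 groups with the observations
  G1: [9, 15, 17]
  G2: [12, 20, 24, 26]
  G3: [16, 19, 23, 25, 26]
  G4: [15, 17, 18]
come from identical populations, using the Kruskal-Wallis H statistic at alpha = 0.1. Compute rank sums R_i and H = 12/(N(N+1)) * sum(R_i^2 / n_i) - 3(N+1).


Step 1: Combine all N = 15 observations and assign midranks.
sorted (value, group, rank): (9,G1,1), (12,G2,2), (15,G1,3.5), (15,G4,3.5), (16,G3,5), (17,G1,6.5), (17,G4,6.5), (18,G4,8), (19,G3,9), (20,G2,10), (23,G3,11), (24,G2,12), (25,G3,13), (26,G2,14.5), (26,G3,14.5)
Step 2: Sum ranks within each group.
R_1 = 11 (n_1 = 3)
R_2 = 38.5 (n_2 = 4)
R_3 = 52.5 (n_3 = 5)
R_4 = 18 (n_4 = 3)
Step 3: H = 12/(N(N+1)) * sum(R_i^2/n_i) - 3(N+1)
     = 12/(15*16) * (11^2/3 + 38.5^2/4 + 52.5^2/5 + 18^2/3) - 3*16
     = 0.050000 * 1070.15 - 48
     = 5.507292.
Step 4: Ties present; correction factor C = 1 - 18/(15^3 - 15) = 0.994643. Corrected H = 5.507292 / 0.994643 = 5.536954.
Step 5: Under H0, H ~ chi^2(3); p-value = 0.136445.
Step 6: alpha = 0.1. fail to reject H0.

H = 5.5370, df = 3, p = 0.136445, fail to reject H0.


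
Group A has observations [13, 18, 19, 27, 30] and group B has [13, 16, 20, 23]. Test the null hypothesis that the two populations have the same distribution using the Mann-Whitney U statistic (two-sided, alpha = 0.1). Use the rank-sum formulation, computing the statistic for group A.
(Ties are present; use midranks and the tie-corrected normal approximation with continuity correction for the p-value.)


Step 1: Combine and sort all 9 observations; assign midranks.
sorted (value, group): (13,X), (13,Y), (16,Y), (18,X), (19,X), (20,Y), (23,Y), (27,X), (30,X)
ranks: 13->1.5, 13->1.5, 16->3, 18->4, 19->5, 20->6, 23->7, 27->8, 30->9
Step 2: Rank sum for X: R1 = 1.5 + 4 + 5 + 8 + 9 = 27.5.
Step 3: U_X = R1 - n1(n1+1)/2 = 27.5 - 5*6/2 = 27.5 - 15 = 12.5.
       U_Y = n1*n2 - U_X = 20 - 12.5 = 7.5.
Step 4: Ties are present, so use the tie-corrected normal approximation (with continuity correction) for the p-value.
Step 5: p-value = 0.622753; compare to alpha = 0.1. fail to reject H0.

U_X = 12.5, p = 0.622753, fail to reject H0 at alpha = 0.1.


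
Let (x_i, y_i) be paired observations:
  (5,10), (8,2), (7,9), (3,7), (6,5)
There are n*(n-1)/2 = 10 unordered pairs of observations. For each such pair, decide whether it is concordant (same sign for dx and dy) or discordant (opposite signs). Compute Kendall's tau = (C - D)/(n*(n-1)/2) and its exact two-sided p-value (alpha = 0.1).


Step 1: Enumerate the 10 unordered pairs (i,j) with i<j and classify each by sign(x_j-x_i) * sign(y_j-y_i).
  (1,2):dx=+3,dy=-8->D; (1,3):dx=+2,dy=-1->D; (1,4):dx=-2,dy=-3->C; (1,5):dx=+1,dy=-5->D
  (2,3):dx=-1,dy=+7->D; (2,4):dx=-5,dy=+5->D; (2,5):dx=-2,dy=+3->D; (3,4):dx=-4,dy=-2->C
  (3,5):dx=-1,dy=-4->C; (4,5):dx=+3,dy=-2->D
Step 2: C = 3, D = 7, total pairs = 10.
Step 3: tau = (C - D)/(n(n-1)/2) = (3 - 7)/10 = -0.400000.
Step 4: Exact two-sided p-value (enumerate n! = 120 permutations of y under H0): p = 0.483333.
Step 5: alpha = 0.1. fail to reject H0.

tau_b = -0.4000 (C=3, D=7), p = 0.483333, fail to reject H0.


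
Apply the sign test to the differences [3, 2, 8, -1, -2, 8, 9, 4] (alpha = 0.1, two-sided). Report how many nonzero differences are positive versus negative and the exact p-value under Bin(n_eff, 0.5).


Step 1: Discard zero differences. Original n = 8; n_eff = number of nonzero differences = 8.
Nonzero differences (with sign): +3, +2, +8, -1, -2, +8, +9, +4
Step 2: Count signs: positive = 6, negative = 2.
Step 3: Under H0: P(positive) = 0.5, so the number of positives S ~ Bin(8, 0.5).
Step 4: Two-sided exact p-value = sum of Bin(8,0.5) probabilities at or below the observed probability = 0.289062.
Step 5: alpha = 0.1. fail to reject H0.

n_eff = 8, pos = 6, neg = 2, p = 0.289062, fail to reject H0.


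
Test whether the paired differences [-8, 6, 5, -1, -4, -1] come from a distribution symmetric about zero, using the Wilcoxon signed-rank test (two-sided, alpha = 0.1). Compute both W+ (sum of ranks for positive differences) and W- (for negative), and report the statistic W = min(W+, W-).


Step 1: Drop any zero differences (none here) and take |d_i|.
|d| = [8, 6, 5, 1, 4, 1]
Step 2: Midrank |d_i| (ties get averaged ranks).
ranks: |8|->6, |6|->5, |5|->4, |1|->1.5, |4|->3, |1|->1.5
Step 3: Attach original signs; sum ranks with positive sign and with negative sign.
W+ = 5 + 4 = 9
W- = 6 + 1.5 + 3 + 1.5 = 12
(Check: W+ + W- = 21 should equal n(n+1)/2 = 21.)
Step 4: Test statistic W = min(W+, W-) = 9.
Step 5: Ties in |d|, so use the tie-corrected normal approximation.
        E[W] = n(n+1)/4 = 6*7/4 = 10.5.
        Tie groups: |d|=1 (t=2); sum(t^3 - t) = 6.
        Var[W] = n(n+1)(2n+1)/24 - sum(t^3-t)/48 = 546/24 - 6/48 = 22.625.
        z = (W - E[W]) / sqrt(Var[W]) = (9 - 10.5) / 4.7566 = -0.3154.
        Two-sided p = 2*Phi(z) = 0.752494.
Step 6: alpha = 0.1. fail to reject H0.

W+ = 9, W- = 12, W = min = 9, p = 0.752494, fail to reject H0.


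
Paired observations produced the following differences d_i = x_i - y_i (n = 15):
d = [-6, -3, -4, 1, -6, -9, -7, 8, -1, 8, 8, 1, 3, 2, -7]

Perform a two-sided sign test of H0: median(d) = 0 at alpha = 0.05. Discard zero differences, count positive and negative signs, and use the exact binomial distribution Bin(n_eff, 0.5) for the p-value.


Step 1: Discard zero differences. Original n = 15; n_eff = number of nonzero differences = 15.
Nonzero differences (with sign): -6, -3, -4, +1, -6, -9, -7, +8, -1, +8, +8, +1, +3, +2, -7
Step 2: Count signs: positive = 7, negative = 8.
Step 3: Under H0: P(positive) = 0.5, so the number of positives S ~ Bin(15, 0.5).
Step 4: Two-sided exact p-value = sum of Bin(15,0.5) probabilities at or below the observed probability = 1.000000.
Step 5: alpha = 0.05. fail to reject H0.

n_eff = 15, pos = 7, neg = 8, p = 1.000000, fail to reject H0.


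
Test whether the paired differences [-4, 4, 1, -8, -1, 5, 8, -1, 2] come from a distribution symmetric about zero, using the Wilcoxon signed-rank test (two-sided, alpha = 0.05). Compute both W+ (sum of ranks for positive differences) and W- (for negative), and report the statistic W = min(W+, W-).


Step 1: Drop any zero differences (none here) and take |d_i|.
|d| = [4, 4, 1, 8, 1, 5, 8, 1, 2]
Step 2: Midrank |d_i| (ties get averaged ranks).
ranks: |4|->5.5, |4|->5.5, |1|->2, |8|->8.5, |1|->2, |5|->7, |8|->8.5, |1|->2, |2|->4
Step 3: Attach original signs; sum ranks with positive sign and with negative sign.
W+ = 5.5 + 2 + 7 + 8.5 + 4 = 27
W- = 5.5 + 8.5 + 2 + 2 = 18
(Check: W+ + W- = 45 should equal n(n+1)/2 = 45.)
Step 4: Test statistic W = min(W+, W-) = 18.
Step 5: Ties in |d|, so use the tie-corrected normal approximation.
        E[W] = n(n+1)/4 = 9*10/4 = 22.5.
        Tie groups: |d|=1 (t=3), |d|=4 (t=2), |d|=8 (t=2); sum(t^3 - t) = 36.
        Var[W] = n(n+1)(2n+1)/24 - sum(t^3-t)/48 = 1710/24 - 36/48 = 70.5.
        z = (W - E[W]) / sqrt(Var[W]) = (18 - 22.5) / 8.3964 = -0.5359.
        Two-sided p = 2*Phi(z) = 0.591998.
Step 6: alpha = 0.05. fail to reject H0.

W+ = 27, W- = 18, W = min = 18, p = 0.591998, fail to reject H0.


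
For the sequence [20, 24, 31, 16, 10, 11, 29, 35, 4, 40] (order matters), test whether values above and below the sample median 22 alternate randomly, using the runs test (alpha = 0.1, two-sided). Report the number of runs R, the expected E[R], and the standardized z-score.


Step 1: Compute median = 22; label A = above, B = below.
Labels in order: BAABBBAABA  (n_A = 5, n_B = 5)
Step 2: Count runs R = 6.
Step 3: Under H0 (random ordering), E[R] = 2*n_A*n_B/(n_A+n_B) + 1 = 2*5*5/10 + 1 = 6.0000.
        Var[R] = 2*n_A*n_B*(2*n_A*n_B - n_A - n_B) / ((n_A+n_B)^2 * (n_A+n_B-1)) = 2000/900 = 2.2222.
        SD[R] = 1.4907.
Step 4: R = E[R], so z = 0 with no continuity correction.
Step 5: Two-sided p-value via normal approximation = 2*(1 - Phi(|z|)) = 1.000000.
Step 6: alpha = 0.1. fail to reject H0.

R = 6, z = 0.0000, p = 1.000000, fail to reject H0.


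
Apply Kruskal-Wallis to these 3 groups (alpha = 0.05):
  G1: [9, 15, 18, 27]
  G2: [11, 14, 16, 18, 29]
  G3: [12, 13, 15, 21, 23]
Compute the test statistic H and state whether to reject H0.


Step 1: Combine all N = 14 observations and assign midranks.
sorted (value, group, rank): (9,G1,1), (11,G2,2), (12,G3,3), (13,G3,4), (14,G2,5), (15,G1,6.5), (15,G3,6.5), (16,G2,8), (18,G1,9.5), (18,G2,9.5), (21,G3,11), (23,G3,12), (27,G1,13), (29,G2,14)
Step 2: Sum ranks within each group.
R_1 = 30 (n_1 = 4)
R_2 = 38.5 (n_2 = 5)
R_3 = 36.5 (n_3 = 5)
Step 3: H = 12/(N(N+1)) * sum(R_i^2/n_i) - 3(N+1)
     = 12/(14*15) * (30^2/4 + 38.5^2/5 + 36.5^2/5) - 3*15
     = 0.057143 * 787.9 - 45
     = 0.022857.
Step 4: Ties present; correction factor C = 1 - 12/(14^3 - 14) = 0.995604. Corrected H = 0.022857 / 0.995604 = 0.022958.
Step 5: Under H0, H ~ chi^2(2); p-value = 0.988587.
Step 6: alpha = 0.05. fail to reject H0.

H = 0.0230, df = 2, p = 0.988587, fail to reject H0.


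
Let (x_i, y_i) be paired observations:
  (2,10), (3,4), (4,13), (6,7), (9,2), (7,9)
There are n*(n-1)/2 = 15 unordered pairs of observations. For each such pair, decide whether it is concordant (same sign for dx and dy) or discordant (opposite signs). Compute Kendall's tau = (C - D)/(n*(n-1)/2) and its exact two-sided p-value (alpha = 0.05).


Step 1: Enumerate the 15 unordered pairs (i,j) with i<j and classify each by sign(x_j-x_i) * sign(y_j-y_i).
  (1,2):dx=+1,dy=-6->D; (1,3):dx=+2,dy=+3->C; (1,4):dx=+4,dy=-3->D; (1,5):dx=+7,dy=-8->D
  (1,6):dx=+5,dy=-1->D; (2,3):dx=+1,dy=+9->C; (2,4):dx=+3,dy=+3->C; (2,5):dx=+6,dy=-2->D
  (2,6):dx=+4,dy=+5->C; (3,4):dx=+2,dy=-6->D; (3,5):dx=+5,dy=-11->D; (3,6):dx=+3,dy=-4->D
  (4,5):dx=+3,dy=-5->D; (4,6):dx=+1,dy=+2->C; (5,6):dx=-2,dy=+7->D
Step 2: C = 5, D = 10, total pairs = 15.
Step 3: tau = (C - D)/(n(n-1)/2) = (5 - 10)/15 = -0.333333.
Step 4: Exact two-sided p-value (enumerate n! = 720 permutations of y under H0): p = 0.469444.
Step 5: alpha = 0.05. fail to reject H0.

tau_b = -0.3333 (C=5, D=10), p = 0.469444, fail to reject H0.


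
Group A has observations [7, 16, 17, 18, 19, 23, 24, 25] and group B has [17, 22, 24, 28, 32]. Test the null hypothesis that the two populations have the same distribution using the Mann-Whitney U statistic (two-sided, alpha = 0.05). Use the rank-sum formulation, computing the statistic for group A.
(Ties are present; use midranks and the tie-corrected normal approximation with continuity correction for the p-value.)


Step 1: Combine and sort all 13 observations; assign midranks.
sorted (value, group): (7,X), (16,X), (17,X), (17,Y), (18,X), (19,X), (22,Y), (23,X), (24,X), (24,Y), (25,X), (28,Y), (32,Y)
ranks: 7->1, 16->2, 17->3.5, 17->3.5, 18->5, 19->6, 22->7, 23->8, 24->9.5, 24->9.5, 25->11, 28->12, 32->13
Step 2: Rank sum for X: R1 = 1 + 2 + 3.5 + 5 + 6 + 8 + 9.5 + 11 = 46.
Step 3: U_X = R1 - n1(n1+1)/2 = 46 - 8*9/2 = 46 - 36 = 10.
       U_Y = n1*n2 - U_X = 40 - 10 = 30.
Step 4: Ties are present, so use the tie-corrected normal approximation (with continuity correction) for the p-value.
Step 5: p-value = 0.163169; compare to alpha = 0.05. fail to reject H0.

U_X = 10, p = 0.163169, fail to reject H0 at alpha = 0.05.


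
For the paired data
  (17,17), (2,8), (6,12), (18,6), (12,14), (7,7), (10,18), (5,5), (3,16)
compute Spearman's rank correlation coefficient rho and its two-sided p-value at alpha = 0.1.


Step 1: Rank x and y separately (midranks; no ties here).
rank(x): 17->8, 2->1, 6->4, 18->9, 12->7, 7->5, 10->6, 5->3, 3->2
rank(y): 17->8, 8->4, 12->5, 6->2, 14->6, 7->3, 18->9, 5->1, 16->7
Step 2: d_i = R_x(i) - R_y(i); compute d_i^2.
  (8-8)^2=0, (1-4)^2=9, (4-5)^2=1, (9-2)^2=49, (7-6)^2=1, (5-3)^2=4, (6-9)^2=9, (3-1)^2=4, (2-7)^2=25
sum(d^2) = 102.
Step 3: rho = 1 - 6*102 / (9*(9^2 - 1)) = 1 - 612/720 = 0.150000.
Step 4: Under H0, t = rho * sqrt((n-2)/(1-rho^2)) = 0.4014 ~ t(7).
Step 5: Two-sided p-value from the t-distribution with 7 df = 0.700094.
Step 6: alpha = 0.1. fail to reject H0.

rho = 0.1500, p = 0.700094, fail to reject H0 at alpha = 0.1.


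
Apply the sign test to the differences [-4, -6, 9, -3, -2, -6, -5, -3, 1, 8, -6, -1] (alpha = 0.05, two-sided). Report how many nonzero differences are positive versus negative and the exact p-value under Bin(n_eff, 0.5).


Step 1: Discard zero differences. Original n = 12; n_eff = number of nonzero differences = 12.
Nonzero differences (with sign): -4, -6, +9, -3, -2, -6, -5, -3, +1, +8, -6, -1
Step 2: Count signs: positive = 3, negative = 9.
Step 3: Under H0: P(positive) = 0.5, so the number of positives S ~ Bin(12, 0.5).
Step 4: Two-sided exact p-value = sum of Bin(12,0.5) probabilities at or below the observed probability = 0.145996.
Step 5: alpha = 0.05. fail to reject H0.

n_eff = 12, pos = 3, neg = 9, p = 0.145996, fail to reject H0.


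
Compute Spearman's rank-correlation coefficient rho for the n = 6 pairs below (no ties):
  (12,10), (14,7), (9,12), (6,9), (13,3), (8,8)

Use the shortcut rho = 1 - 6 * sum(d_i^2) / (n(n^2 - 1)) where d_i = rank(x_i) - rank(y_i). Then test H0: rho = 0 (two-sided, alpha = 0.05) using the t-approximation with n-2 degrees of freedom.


Step 1: Rank x and y separately (midranks; no ties here).
rank(x): 12->4, 14->6, 9->3, 6->1, 13->5, 8->2
rank(y): 10->5, 7->2, 12->6, 9->4, 3->1, 8->3
Step 2: d_i = R_x(i) - R_y(i); compute d_i^2.
  (4-5)^2=1, (6-2)^2=16, (3-6)^2=9, (1-4)^2=9, (5-1)^2=16, (2-3)^2=1
sum(d^2) = 52.
Step 3: rho = 1 - 6*52 / (6*(6^2 - 1)) = 1 - 312/210 = -0.485714.
Step 4: Under H0, t = rho * sqrt((n-2)/(1-rho^2)) = -1.1113 ~ t(4).
Step 5: Two-sided p-value from the t-distribution with 4 df = 0.328723.
Step 6: alpha = 0.05. fail to reject H0.

rho = -0.4857, p = 0.328723, fail to reject H0 at alpha = 0.05.


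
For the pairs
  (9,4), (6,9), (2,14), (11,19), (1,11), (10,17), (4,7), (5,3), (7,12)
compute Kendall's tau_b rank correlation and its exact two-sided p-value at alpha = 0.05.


Step 1: Enumerate the 36 unordered pairs (i,j) with i<j and classify each by sign(x_j-x_i) * sign(y_j-y_i).
  (1,2):dx=-3,dy=+5->D; (1,3):dx=-7,dy=+10->D; (1,4):dx=+2,dy=+15->C; (1,5):dx=-8,dy=+7->D
  (1,6):dx=+1,dy=+13->C; (1,7):dx=-5,dy=+3->D; (1,8):dx=-4,dy=-1->C; (1,9):dx=-2,dy=+8->D
  (2,3):dx=-4,dy=+5->D; (2,4):dx=+5,dy=+10->C; (2,5):dx=-5,dy=+2->D; (2,6):dx=+4,dy=+8->C
  (2,7):dx=-2,dy=-2->C; (2,8):dx=-1,dy=-6->C; (2,9):dx=+1,dy=+3->C; (3,4):dx=+9,dy=+5->C
  (3,5):dx=-1,dy=-3->C; (3,6):dx=+8,dy=+3->C; (3,7):dx=+2,dy=-7->D; (3,8):dx=+3,dy=-11->D
  (3,9):dx=+5,dy=-2->D; (4,5):dx=-10,dy=-8->C; (4,6):dx=-1,dy=-2->C; (4,7):dx=-7,dy=-12->C
  (4,8):dx=-6,dy=-16->C; (4,9):dx=-4,dy=-7->C; (5,6):dx=+9,dy=+6->C; (5,7):dx=+3,dy=-4->D
  (5,8):dx=+4,dy=-8->D; (5,9):dx=+6,dy=+1->C; (6,7):dx=-6,dy=-10->C; (6,8):dx=-5,dy=-14->C
  (6,9):dx=-3,dy=-5->C; (7,8):dx=+1,dy=-4->D; (7,9):dx=+3,dy=+5->C; (8,9):dx=+2,dy=+9->C
Step 2: C = 23, D = 13, total pairs = 36.
Step 3: tau = (C - D)/(n(n-1)/2) = (23 - 13)/36 = 0.277778.
Step 4: Exact two-sided p-value (enumerate n! = 362880 permutations of y under H0): p = 0.358488.
Step 5: alpha = 0.05. fail to reject H0.

tau_b = 0.2778 (C=23, D=13), p = 0.358488, fail to reject H0.


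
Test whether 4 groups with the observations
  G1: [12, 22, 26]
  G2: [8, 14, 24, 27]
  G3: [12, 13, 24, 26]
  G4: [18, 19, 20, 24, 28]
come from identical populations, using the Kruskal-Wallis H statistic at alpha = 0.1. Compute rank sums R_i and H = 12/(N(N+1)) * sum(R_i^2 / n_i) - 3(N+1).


Step 1: Combine all N = 16 observations and assign midranks.
sorted (value, group, rank): (8,G2,1), (12,G1,2.5), (12,G3,2.5), (13,G3,4), (14,G2,5), (18,G4,6), (19,G4,7), (20,G4,8), (22,G1,9), (24,G2,11), (24,G3,11), (24,G4,11), (26,G1,13.5), (26,G3,13.5), (27,G2,15), (28,G4,16)
Step 2: Sum ranks within each group.
R_1 = 25 (n_1 = 3)
R_2 = 32 (n_2 = 4)
R_3 = 31 (n_3 = 4)
R_4 = 48 (n_4 = 5)
Step 3: H = 12/(N(N+1)) * sum(R_i^2/n_i) - 3(N+1)
     = 12/(16*17) * (25^2/3 + 32^2/4 + 31^2/4 + 48^2/5) - 3*17
     = 0.044118 * 1165.38 - 51
     = 0.413971.
Step 4: Ties present; correction factor C = 1 - 36/(16^3 - 16) = 0.991176. Corrected H = 0.413971 / 0.991176 = 0.417656.
Step 5: Under H0, H ~ chi^2(3); p-value = 0.936572.
Step 6: alpha = 0.1. fail to reject H0.

H = 0.4177, df = 3, p = 0.936572, fail to reject H0.


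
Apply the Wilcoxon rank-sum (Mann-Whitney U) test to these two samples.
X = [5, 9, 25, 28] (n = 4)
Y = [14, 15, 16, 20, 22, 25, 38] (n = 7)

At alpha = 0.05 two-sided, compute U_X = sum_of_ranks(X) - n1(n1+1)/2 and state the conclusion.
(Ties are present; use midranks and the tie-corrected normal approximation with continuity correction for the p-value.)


Step 1: Combine and sort all 11 observations; assign midranks.
sorted (value, group): (5,X), (9,X), (14,Y), (15,Y), (16,Y), (20,Y), (22,Y), (25,X), (25,Y), (28,X), (38,Y)
ranks: 5->1, 9->2, 14->3, 15->4, 16->5, 20->6, 22->7, 25->8.5, 25->8.5, 28->10, 38->11
Step 2: Rank sum for X: R1 = 1 + 2 + 8.5 + 10 = 21.5.
Step 3: U_X = R1 - n1(n1+1)/2 = 21.5 - 4*5/2 = 21.5 - 10 = 11.5.
       U_Y = n1*n2 - U_X = 28 - 11.5 = 16.5.
Step 4: Ties are present, so use the tie-corrected normal approximation (with continuity correction) for the p-value.
Step 5: p-value = 0.704817; compare to alpha = 0.05. fail to reject H0.

U_X = 11.5, p = 0.704817, fail to reject H0 at alpha = 0.05.


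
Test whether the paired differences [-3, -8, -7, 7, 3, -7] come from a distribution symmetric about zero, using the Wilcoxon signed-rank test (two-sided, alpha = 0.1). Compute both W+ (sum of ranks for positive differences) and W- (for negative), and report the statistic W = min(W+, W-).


Step 1: Drop any zero differences (none here) and take |d_i|.
|d| = [3, 8, 7, 7, 3, 7]
Step 2: Midrank |d_i| (ties get averaged ranks).
ranks: |3|->1.5, |8|->6, |7|->4, |7|->4, |3|->1.5, |7|->4
Step 3: Attach original signs; sum ranks with positive sign and with negative sign.
W+ = 4 + 1.5 = 5.5
W- = 1.5 + 6 + 4 + 4 = 15.5
(Check: W+ + W- = 21 should equal n(n+1)/2 = 21.)
Step 4: Test statistic W = min(W+, W-) = 5.5.
Step 5: Ties in |d|, so use the tie-corrected normal approximation.
        E[W] = n(n+1)/4 = 6*7/4 = 10.5.
        Tie groups: |d|=3 (t=2), |d|=7 (t=3); sum(t^3 - t) = 30.
        Var[W] = n(n+1)(2n+1)/24 - sum(t^3-t)/48 = 546/24 - 30/48 = 22.125.
        z = (W - E[W]) / sqrt(Var[W]) = (5.5 - 10.5) / 4.7037 = -1.0630.
        Two-sided p = 2*Phi(z) = 0.287787.
Step 6: alpha = 0.1. fail to reject H0.

W+ = 5.5, W- = 15.5, W = min = 5.5, p = 0.287787, fail to reject H0.
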